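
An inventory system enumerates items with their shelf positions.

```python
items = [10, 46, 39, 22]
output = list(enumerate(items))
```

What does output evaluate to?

Step 1: enumerate pairs each element with its index:
  (0, 10)
  (1, 46)
  (2, 39)
  (3, 22)
Therefore output = [(0, 10), (1, 46), (2, 39), (3, 22)].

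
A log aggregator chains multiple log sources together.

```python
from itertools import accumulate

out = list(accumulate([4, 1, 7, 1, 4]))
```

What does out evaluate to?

Step 1: accumulate computes running sums:
  + 4 = 4
  + 1 = 5
  + 7 = 12
  + 1 = 13
  + 4 = 17
Therefore out = [4, 5, 12, 13, 17].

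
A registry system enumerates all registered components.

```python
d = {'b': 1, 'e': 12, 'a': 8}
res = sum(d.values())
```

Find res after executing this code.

Step 1: d.values() = [1, 12, 8].
Step 2: sum = 21.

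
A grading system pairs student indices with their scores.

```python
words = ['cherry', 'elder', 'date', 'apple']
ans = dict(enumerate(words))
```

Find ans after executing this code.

Step 1: enumerate pairs indices with words:
  0 -> 'cherry'
  1 -> 'elder'
  2 -> 'date'
  3 -> 'apple'
Therefore ans = {0: 'cherry', 1: 'elder', 2: 'date', 3: 'apple'}.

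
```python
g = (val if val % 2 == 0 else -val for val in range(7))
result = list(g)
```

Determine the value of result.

Step 1: For each val in range(7), yield val if even, else -val:
  val=0: even, yield 0
  val=1: odd, yield -1
  val=2: even, yield 2
  val=3: odd, yield -3
  val=4: even, yield 4
  val=5: odd, yield -5
  val=6: even, yield 6
Therefore result = [0, -1, 2, -3, 4, -5, 6].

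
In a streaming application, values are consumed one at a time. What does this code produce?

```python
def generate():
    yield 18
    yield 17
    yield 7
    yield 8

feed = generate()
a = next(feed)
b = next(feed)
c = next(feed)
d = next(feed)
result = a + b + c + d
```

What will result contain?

Step 1: Create generator and consume all values:
  a = next(feed) = 18
  b = next(feed) = 17
  c = next(feed) = 7
  d = next(feed) = 8
Step 2: result = 18 + 17 + 7 + 8 = 50.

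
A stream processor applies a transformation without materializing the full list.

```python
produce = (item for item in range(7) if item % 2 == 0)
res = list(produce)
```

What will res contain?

Step 1: Filter range(7) keeping only even values:
  item=0: even, included
  item=1: odd, excluded
  item=2: even, included
  item=3: odd, excluded
  item=4: even, included
  item=5: odd, excluded
  item=6: even, included
Therefore res = [0, 2, 4, 6].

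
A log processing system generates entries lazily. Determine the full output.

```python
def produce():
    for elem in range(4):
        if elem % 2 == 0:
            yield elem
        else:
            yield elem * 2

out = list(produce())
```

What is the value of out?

Step 1: For each elem in range(4), yield elem if even, else elem*2:
  elem=0 (even): yield 0
  elem=1 (odd): yield 1*2 = 2
  elem=2 (even): yield 2
  elem=3 (odd): yield 3*2 = 6
Therefore out = [0, 2, 2, 6].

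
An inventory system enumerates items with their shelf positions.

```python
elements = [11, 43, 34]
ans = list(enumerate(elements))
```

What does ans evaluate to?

Step 1: enumerate pairs each element with its index:
  (0, 11)
  (1, 43)
  (2, 34)
Therefore ans = [(0, 11), (1, 43), (2, 34)].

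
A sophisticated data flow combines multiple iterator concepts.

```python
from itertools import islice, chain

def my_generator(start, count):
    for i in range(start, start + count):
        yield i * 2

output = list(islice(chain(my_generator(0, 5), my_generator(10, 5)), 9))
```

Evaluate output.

Step 1: my_generator(0, 5) yields [0, 2, 4, 6, 8].
Step 2: my_generator(10, 5) yields [20, 22, 24, 26, 28].
Step 3: chain concatenates: [0, 2, 4, 6, 8, 20, 22, 24, 26, 28].
Step 4: islice takes first 9: [0, 2, 4, 6, 8, 20, 22, 24, 26].
Therefore output = [0, 2, 4, 6, 8, 20, 22, 24, 26].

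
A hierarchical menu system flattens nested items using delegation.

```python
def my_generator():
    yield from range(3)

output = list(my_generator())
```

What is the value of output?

Step 1: yield from delegates to the iterable, yielding each element.
Step 2: Collected values: [0, 1, 2].
Therefore output = [0, 1, 2].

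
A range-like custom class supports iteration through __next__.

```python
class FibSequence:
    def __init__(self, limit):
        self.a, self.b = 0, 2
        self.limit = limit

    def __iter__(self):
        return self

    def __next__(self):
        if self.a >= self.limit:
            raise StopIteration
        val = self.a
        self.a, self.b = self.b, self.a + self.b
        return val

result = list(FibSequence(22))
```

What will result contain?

Step 1: Fibonacci-like sequence (a=0, b=2) until >= 22:
  Yield 0, then a,b = 2,2
  Yield 2, then a,b = 2,4
  Yield 2, then a,b = 4,6
  Yield 4, then a,b = 6,10
  Yield 6, then a,b = 10,16
  Yield 10, then a,b = 16,26
  Yield 16, then a,b = 26,42
Step 2: 26 >= 22, stop.
Therefore result = [0, 2, 2, 4, 6, 10, 16].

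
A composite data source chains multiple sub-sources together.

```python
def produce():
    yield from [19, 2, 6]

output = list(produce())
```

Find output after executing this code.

Step 1: yield from delegates to the iterable, yielding each element.
Step 2: Collected values: [19, 2, 6].
Therefore output = [19, 2, 6].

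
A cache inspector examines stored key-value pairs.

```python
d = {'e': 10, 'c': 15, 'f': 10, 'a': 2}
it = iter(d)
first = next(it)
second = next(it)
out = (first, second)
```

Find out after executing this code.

Step 1: iter(d) iterates over keys: ['e', 'c', 'f', 'a'].
Step 2: first = next(it) = 'e', second = next(it) = 'c'.
Therefore out = ('e', 'c').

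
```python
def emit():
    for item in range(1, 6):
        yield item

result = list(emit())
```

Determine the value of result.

Step 1: The generator yields each value from range(1, 6).
Step 2: list() consumes all yields: [1, 2, 3, 4, 5].
Therefore result = [1, 2, 3, 4, 5].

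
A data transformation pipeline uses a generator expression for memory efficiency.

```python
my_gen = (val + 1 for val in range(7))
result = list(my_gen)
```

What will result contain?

Step 1: For each val in range(7), compute val+1:
  val=0: 0+1 = 1
  val=1: 1+1 = 2
  val=2: 2+1 = 3
  val=3: 3+1 = 4
  val=4: 4+1 = 5
  val=5: 5+1 = 6
  val=6: 6+1 = 7
Therefore result = [1, 2, 3, 4, 5, 6, 7].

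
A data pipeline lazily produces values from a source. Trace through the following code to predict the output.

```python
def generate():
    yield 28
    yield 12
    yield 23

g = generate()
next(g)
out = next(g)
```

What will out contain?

Step 1: generate() creates a generator.
Step 2: next(g) yields 28 (consumed and discarded).
Step 3: next(g) yields 12, assigned to out.
Therefore out = 12.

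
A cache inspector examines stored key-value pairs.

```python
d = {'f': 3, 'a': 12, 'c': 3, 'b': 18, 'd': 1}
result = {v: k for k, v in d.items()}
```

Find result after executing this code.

Step 1: Invert dict (swap keys and values):
  'f': 3 -> 3: 'f'
  'a': 12 -> 12: 'a'
  'c': 3 -> 3: 'c'
  'b': 18 -> 18: 'b'
  'd': 1 -> 1: 'd'
Therefore result = {3: 'c', 12: 'a', 18: 'b', 1: 'd'}.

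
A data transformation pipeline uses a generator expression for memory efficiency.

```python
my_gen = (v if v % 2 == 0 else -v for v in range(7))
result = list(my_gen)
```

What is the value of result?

Step 1: For each v in range(7), yield v if even, else -v:
  v=0: even, yield 0
  v=1: odd, yield -1
  v=2: even, yield 2
  v=3: odd, yield -3
  v=4: even, yield 4
  v=5: odd, yield -5
  v=6: even, yield 6
Therefore result = [0, -1, 2, -3, 4, -5, 6].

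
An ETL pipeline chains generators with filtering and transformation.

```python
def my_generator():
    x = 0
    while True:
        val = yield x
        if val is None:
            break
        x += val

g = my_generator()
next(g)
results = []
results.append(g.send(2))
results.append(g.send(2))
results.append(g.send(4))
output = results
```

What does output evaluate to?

Step 1: next(g) -> yield 0.
Step 2: send(2) -> x = 2, yield 2.
Step 3: send(2) -> x = 4, yield 4.
Step 4: send(4) -> x = 8, yield 8.
Therefore output = [2, 4, 8].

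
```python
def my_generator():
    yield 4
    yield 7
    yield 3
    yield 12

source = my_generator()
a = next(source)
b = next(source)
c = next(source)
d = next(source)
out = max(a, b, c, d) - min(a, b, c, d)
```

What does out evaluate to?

Step 1: Create generator and consume all values:
  a = next(source) = 4
  b = next(source) = 7
  c = next(source) = 3
  d = next(source) = 12
Step 2: max = 12, min = 3, out = 12 - 3 = 9.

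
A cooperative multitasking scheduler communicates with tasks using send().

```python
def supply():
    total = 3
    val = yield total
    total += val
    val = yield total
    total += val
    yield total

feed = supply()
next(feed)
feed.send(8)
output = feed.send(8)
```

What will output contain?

Step 1: next() -> yield total=3.
Step 2: send(8) -> val=8, total = 3+8 = 11, yield 11.
Step 3: send(8) -> val=8, total = 11+8 = 19, yield 19.
Therefore output = 19.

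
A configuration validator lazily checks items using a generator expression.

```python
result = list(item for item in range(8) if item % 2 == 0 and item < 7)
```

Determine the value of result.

Step 1: Filter range(8) where item % 2 == 0 and item < 7:
  item=0: both conditions met, included
  item=1: excluded (1 % 2 != 0)
  item=2: both conditions met, included
  item=3: excluded (3 % 2 != 0)
  item=4: both conditions met, included
  item=5: excluded (5 % 2 != 0)
  item=6: both conditions met, included
  item=7: excluded (7 % 2 != 0, 7 >= 7)
Therefore result = [0, 2, 4, 6].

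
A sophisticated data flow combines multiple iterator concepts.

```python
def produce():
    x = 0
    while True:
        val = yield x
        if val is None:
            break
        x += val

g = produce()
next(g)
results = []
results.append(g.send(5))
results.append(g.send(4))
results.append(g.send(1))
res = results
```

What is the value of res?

Step 1: next(g) -> yield 0.
Step 2: send(5) -> x = 5, yield 5.
Step 3: send(4) -> x = 9, yield 9.
Step 4: send(1) -> x = 10, yield 10.
Therefore res = [5, 9, 10].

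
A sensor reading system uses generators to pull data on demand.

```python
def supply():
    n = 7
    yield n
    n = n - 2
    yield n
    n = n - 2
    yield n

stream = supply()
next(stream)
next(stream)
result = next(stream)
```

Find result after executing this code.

Step 1: Trace through generator execution:
  Yield 1: n starts at 7, yield 7
  Yield 2: n = 7 - 2 = 5, yield 5
  Yield 3: n = 5 - 2 = 3, yield 3
Step 2: First next() gets 7, second next() gets the second value, third next() yields 3.
Therefore result = 3.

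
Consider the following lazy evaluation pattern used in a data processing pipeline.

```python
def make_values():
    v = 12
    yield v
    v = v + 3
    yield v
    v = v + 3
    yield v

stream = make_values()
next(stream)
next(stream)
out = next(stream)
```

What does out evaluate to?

Step 1: Trace through generator execution:
  Yield 1: v starts at 12, yield 12
  Yield 2: v = 12 + 3 = 15, yield 15
  Yield 3: v = 15 + 3 = 18, yield 18
Step 2: First next() gets 12, second next() gets the second value, third next() yields 18.
Therefore out = 18.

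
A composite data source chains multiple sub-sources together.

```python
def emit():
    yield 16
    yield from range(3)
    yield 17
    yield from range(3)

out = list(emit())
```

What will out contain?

Step 1: Trace yields in order:
  yield 16
  yield 0
  yield 1
  yield 2
  yield 17
  yield 0
  yield 1
  yield 2
Therefore out = [16, 0, 1, 2, 17, 0, 1, 2].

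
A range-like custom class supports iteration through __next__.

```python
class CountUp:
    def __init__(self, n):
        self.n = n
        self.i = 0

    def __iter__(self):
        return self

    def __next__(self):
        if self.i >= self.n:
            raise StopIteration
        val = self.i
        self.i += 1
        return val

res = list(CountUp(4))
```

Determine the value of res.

Step 1: CountUp(4) creates an iterator counting 0 to 3.
Step 2: list() consumes all values: [0, 1, 2, 3].
Therefore res = [0, 1, 2, 3].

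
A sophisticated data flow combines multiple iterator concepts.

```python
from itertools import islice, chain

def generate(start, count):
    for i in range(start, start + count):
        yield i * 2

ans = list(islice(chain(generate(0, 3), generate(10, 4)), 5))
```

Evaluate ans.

Step 1: generate(0, 3) yields [0, 2, 4].
Step 2: generate(10, 4) yields [20, 22, 24, 26].
Step 3: chain concatenates: [0, 2, 4, 20, 22, 24, 26].
Step 4: islice takes first 5: [0, 2, 4, 20, 22].
Therefore ans = [0, 2, 4, 20, 22].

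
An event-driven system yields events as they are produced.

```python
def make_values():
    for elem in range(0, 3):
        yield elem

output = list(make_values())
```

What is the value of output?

Step 1: The generator yields each value from range(0, 3).
Step 2: list() consumes all yields: [0, 1, 2].
Therefore output = [0, 1, 2].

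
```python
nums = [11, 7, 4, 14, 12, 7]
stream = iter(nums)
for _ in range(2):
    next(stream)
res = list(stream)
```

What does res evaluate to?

Step 1: Create iterator over [11, 7, 4, 14, 12, 7].
Step 2: Advance 2 positions (consuming [11, 7]).
Step 3: list() collects remaining elements: [4, 14, 12, 7].
Therefore res = [4, 14, 12, 7].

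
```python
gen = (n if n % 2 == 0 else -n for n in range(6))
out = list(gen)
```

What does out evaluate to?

Step 1: For each n in range(6), yield n if even, else -n:
  n=0: even, yield 0
  n=1: odd, yield -1
  n=2: even, yield 2
  n=3: odd, yield -3
  n=4: even, yield 4
  n=5: odd, yield -5
Therefore out = [0, -1, 2, -3, 4, -5].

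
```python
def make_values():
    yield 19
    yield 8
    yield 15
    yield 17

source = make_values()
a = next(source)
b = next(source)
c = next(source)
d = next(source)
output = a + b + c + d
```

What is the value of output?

Step 1: Create generator and consume all values:
  a = next(source) = 19
  b = next(source) = 8
  c = next(source) = 15
  d = next(source) = 17
Step 2: output = 19 + 8 + 15 + 17 = 59.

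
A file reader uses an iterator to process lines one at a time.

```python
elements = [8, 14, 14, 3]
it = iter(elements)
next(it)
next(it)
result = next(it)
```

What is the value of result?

Step 1: Create iterator over [8, 14, 14, 3].
Step 2: next() consumes 8.
Step 3: next() consumes 14.
Step 4: next() returns 14.
Therefore result = 14.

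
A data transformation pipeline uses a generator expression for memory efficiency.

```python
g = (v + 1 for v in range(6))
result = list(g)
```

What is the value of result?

Step 1: For each v in range(6), compute v+1:
  v=0: 0+1 = 1
  v=1: 1+1 = 2
  v=2: 2+1 = 3
  v=3: 3+1 = 4
  v=4: 4+1 = 5
  v=5: 5+1 = 6
Therefore result = [1, 2, 3, 4, 5, 6].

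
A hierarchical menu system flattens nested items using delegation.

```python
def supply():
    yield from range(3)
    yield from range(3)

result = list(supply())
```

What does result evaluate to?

Step 1: Trace yields in order:
  yield 0
  yield 1
  yield 2
  yield 0
  yield 1
  yield 2
Therefore result = [0, 1, 2, 0, 1, 2].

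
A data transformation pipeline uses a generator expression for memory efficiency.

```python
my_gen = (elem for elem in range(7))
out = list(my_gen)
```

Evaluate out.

Step 1: Generator expression iterates range(7): [0, 1, 2, 3, 4, 5, 6].
Step 2: list() collects all values.
Therefore out = [0, 1, 2, 3, 4, 5, 6].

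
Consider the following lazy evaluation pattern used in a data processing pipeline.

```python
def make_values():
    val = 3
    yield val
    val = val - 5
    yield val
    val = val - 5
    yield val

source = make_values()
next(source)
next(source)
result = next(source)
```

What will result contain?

Step 1: Trace through generator execution:
  Yield 1: val starts at 3, yield 3
  Yield 2: val = 3 - 5 = -2, yield -2
  Yield 3: val = -2 - 5 = -7, yield -7
Step 2: First next() gets 3, second next() gets the second value, third next() yields -7.
Therefore result = -7.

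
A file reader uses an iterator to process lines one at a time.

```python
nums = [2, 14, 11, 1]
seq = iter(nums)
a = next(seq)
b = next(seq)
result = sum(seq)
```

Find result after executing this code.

Step 1: Create iterator over [2, 14, 11, 1].
Step 2: a = next() = 2, b = next() = 14.
Step 3: sum() of remaining [11, 1] = 12.
Therefore result = 12.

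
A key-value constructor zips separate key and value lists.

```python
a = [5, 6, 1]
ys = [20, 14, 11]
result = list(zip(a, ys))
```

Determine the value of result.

Step 1: zip pairs elements at same index:
  Index 0: (5, 20)
  Index 1: (6, 14)
  Index 2: (1, 11)
Therefore result = [(5, 20), (6, 14), (1, 11)].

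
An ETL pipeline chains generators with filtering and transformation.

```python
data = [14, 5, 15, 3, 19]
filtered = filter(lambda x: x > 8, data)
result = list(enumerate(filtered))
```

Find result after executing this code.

Step 1: Filter [14, 5, 15, 3, 19] for > 8: [14, 15, 19].
Step 2: enumerate re-indexes from 0: [(0, 14), (1, 15), (2, 19)].
Therefore result = [(0, 14), (1, 15), (2, 19)].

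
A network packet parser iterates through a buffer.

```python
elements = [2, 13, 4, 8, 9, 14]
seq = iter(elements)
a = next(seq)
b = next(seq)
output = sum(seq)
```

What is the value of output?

Step 1: Create iterator over [2, 13, 4, 8, 9, 14].
Step 2: a = next() = 2, b = next() = 13.
Step 3: sum() of remaining [4, 8, 9, 14] = 35.
Therefore output = 35.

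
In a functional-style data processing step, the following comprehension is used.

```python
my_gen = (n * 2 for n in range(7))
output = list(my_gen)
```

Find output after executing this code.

Step 1: For each n in range(7), compute n*2:
  n=0: 0*2 = 0
  n=1: 1*2 = 2
  n=2: 2*2 = 4
  n=3: 3*2 = 6
  n=4: 4*2 = 8
  n=5: 5*2 = 10
  n=6: 6*2 = 12
Therefore output = [0, 2, 4, 6, 8, 10, 12].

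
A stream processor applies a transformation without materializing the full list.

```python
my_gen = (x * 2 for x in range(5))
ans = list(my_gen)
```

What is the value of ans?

Step 1: For each x in range(5), compute x*2:
  x=0: 0*2 = 0
  x=1: 1*2 = 2
  x=2: 2*2 = 4
  x=3: 3*2 = 6
  x=4: 4*2 = 8
Therefore ans = [0, 2, 4, 6, 8].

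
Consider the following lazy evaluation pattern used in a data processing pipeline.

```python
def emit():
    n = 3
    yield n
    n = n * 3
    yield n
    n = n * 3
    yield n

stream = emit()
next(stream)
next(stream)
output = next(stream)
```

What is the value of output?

Step 1: Trace through generator execution:
  Yield 1: n starts at 3, yield 3
  Yield 2: n = 3 * 3 = 9, yield 9
  Yield 3: n = 9 * 3 = 27, yield 27
Step 2: First next() gets 3, second next() gets the second value, third next() yields 27.
Therefore output = 27.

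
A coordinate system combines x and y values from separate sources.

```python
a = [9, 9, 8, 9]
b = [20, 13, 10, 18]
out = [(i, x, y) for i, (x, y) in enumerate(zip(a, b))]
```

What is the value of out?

Step 1: enumerate(zip(a, b)) gives index with paired elements:
  i=0: (9, 20)
  i=1: (9, 13)
  i=2: (8, 10)
  i=3: (9, 18)
Therefore out = [(0, 9, 20), (1, 9, 13), (2, 8, 10), (3, 9, 18)].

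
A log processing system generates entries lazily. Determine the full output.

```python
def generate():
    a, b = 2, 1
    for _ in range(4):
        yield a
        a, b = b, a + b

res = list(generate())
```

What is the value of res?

Step 1: Fibonacci-like sequence starting with a=2, b=1:
  Iteration 1: yield a=2, then a,b = 1,3
  Iteration 2: yield a=1, then a,b = 3,4
  Iteration 3: yield a=3, then a,b = 4,7
  Iteration 4: yield a=4, then a,b = 7,11
Therefore res = [2, 1, 3, 4].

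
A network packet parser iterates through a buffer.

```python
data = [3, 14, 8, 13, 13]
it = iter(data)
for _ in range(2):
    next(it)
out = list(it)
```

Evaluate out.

Step 1: Create iterator over [3, 14, 8, 13, 13].
Step 2: Advance 2 positions (consuming [3, 14]).
Step 3: list() collects remaining elements: [8, 13, 13].
Therefore out = [8, 13, 13].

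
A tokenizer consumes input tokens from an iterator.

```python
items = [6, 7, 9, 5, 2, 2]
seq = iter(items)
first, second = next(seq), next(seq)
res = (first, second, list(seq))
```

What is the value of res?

Step 1: Create iterator over [6, 7, 9, 5, 2, 2].
Step 2: first = 6, second = 7.
Step 3: Remaining elements: [9, 5, 2, 2].
Therefore res = (6, 7, [9, 5, 2, 2]).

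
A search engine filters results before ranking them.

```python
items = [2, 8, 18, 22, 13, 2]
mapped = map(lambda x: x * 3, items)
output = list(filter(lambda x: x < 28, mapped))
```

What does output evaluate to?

Step 1: Map x * 3:
  2 -> 6
  8 -> 24
  18 -> 54
  22 -> 66
  13 -> 39
  2 -> 6
Step 2: Filter for < 28:
  6: kept
  24: kept
  54: removed
  66: removed
  39: removed
  6: kept
Therefore output = [6, 24, 6].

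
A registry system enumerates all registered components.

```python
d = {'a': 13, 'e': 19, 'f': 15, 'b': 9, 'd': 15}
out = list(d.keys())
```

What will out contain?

Step 1: d.keys() returns the dictionary keys in insertion order.
Therefore out = ['a', 'e', 'f', 'b', 'd'].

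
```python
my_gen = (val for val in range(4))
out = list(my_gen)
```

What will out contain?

Step 1: Generator expression iterates range(4): [0, 1, 2, 3].
Step 2: list() collects all values.
Therefore out = [0, 1, 2, 3].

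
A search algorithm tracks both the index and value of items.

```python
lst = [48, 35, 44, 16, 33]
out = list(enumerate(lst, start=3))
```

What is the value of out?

Step 1: enumerate with start=3:
  (3, 48)
  (4, 35)
  (5, 44)
  (6, 16)
  (7, 33)
Therefore out = [(3, 48), (4, 35), (5, 44), (6, 16), (7, 33)].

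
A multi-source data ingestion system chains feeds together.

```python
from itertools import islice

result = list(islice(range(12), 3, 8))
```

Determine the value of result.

Step 1: islice(range(12), 3, 8) takes elements at indices [3, 8).
Step 2: Elements: [3, 4, 5, 6, 7].
Therefore result = [3, 4, 5, 6, 7].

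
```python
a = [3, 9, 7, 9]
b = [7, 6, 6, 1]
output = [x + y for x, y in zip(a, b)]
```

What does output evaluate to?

Step 1: Add corresponding elements:
  3 + 7 = 10
  9 + 6 = 15
  7 + 6 = 13
  9 + 1 = 10
Therefore output = [10, 15, 13, 10].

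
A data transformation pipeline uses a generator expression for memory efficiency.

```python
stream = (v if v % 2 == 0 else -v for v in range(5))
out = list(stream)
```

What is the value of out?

Step 1: For each v in range(5), yield v if even, else -v:
  v=0: even, yield 0
  v=1: odd, yield -1
  v=2: even, yield 2
  v=3: odd, yield -3
  v=4: even, yield 4
Therefore out = [0, -1, 2, -3, 4].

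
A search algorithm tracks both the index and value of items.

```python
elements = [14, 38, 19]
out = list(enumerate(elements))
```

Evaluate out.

Step 1: enumerate pairs each element with its index:
  (0, 14)
  (1, 38)
  (2, 19)
Therefore out = [(0, 14), (1, 38), (2, 19)].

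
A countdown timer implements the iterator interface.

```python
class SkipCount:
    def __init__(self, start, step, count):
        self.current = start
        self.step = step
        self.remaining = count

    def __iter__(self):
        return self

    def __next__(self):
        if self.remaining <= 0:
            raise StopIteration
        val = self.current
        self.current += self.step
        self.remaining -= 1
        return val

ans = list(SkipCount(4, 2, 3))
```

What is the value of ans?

Step 1: SkipCount starts at 4, increments by 2, for 3 steps:
  Yield 4, then current += 2
  Yield 6, then current += 2
  Yield 8, then current += 2
Therefore ans = [4, 6, 8].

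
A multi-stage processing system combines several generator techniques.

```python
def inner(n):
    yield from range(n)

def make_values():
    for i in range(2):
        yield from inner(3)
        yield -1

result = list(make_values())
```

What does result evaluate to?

Step 1: For each i in range(2):
  i=0: yield from inner(3) -> [0, 1, 2], then yield -1
  i=1: yield from inner(3) -> [0, 1, 2], then yield -1
Therefore result = [0, 1, 2, -1, 0, 1, 2, -1].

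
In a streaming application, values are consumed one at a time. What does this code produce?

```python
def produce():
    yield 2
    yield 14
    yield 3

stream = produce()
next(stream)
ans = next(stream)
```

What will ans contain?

Step 1: produce() creates a generator.
Step 2: next(stream) yields 2 (consumed and discarded).
Step 3: next(stream) yields 14, assigned to ans.
Therefore ans = 14.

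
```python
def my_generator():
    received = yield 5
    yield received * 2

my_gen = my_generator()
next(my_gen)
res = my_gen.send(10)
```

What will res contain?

Step 1: next(my_gen) advances to first yield, producing 5.
Step 2: send(10) resumes, received = 10.
Step 3: yield received * 2 = 10 * 2 = 20.
Therefore res = 20.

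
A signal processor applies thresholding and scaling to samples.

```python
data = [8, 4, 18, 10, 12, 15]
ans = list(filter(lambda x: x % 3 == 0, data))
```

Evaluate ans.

Step 1: Filter elements divisible by 3:
  8 % 3 = 2: removed
  4 % 3 = 1: removed
  18 % 3 = 0: kept
  10 % 3 = 1: removed
  12 % 3 = 0: kept
  15 % 3 = 0: kept
Therefore ans = [18, 12, 15].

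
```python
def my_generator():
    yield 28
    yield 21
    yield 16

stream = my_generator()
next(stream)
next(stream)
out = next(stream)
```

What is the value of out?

Step 1: my_generator() creates a generator.
Step 2: next(stream) yields 28 (consumed and discarded).
Step 3: next(stream) yields 21 (consumed and discarded).
Step 4: next(stream) yields 16, assigned to out.
Therefore out = 16.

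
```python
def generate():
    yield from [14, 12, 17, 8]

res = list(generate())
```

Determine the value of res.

Step 1: yield from delegates to the iterable, yielding each element.
Step 2: Collected values: [14, 12, 17, 8].
Therefore res = [14, 12, 17, 8].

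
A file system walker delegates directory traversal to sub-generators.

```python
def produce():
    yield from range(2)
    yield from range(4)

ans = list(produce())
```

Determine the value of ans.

Step 1: Trace yields in order:
  yield 0
  yield 1
  yield 0
  yield 1
  yield 2
  yield 3
Therefore ans = [0, 1, 0, 1, 2, 3].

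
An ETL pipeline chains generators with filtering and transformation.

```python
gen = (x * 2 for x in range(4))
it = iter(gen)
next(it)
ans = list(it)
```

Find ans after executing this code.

Step 1: Generator produces [0, 2, 4, 6].
Step 2: next(it) consumes first element (0).
Step 3: list(it) collects remaining: [2, 4, 6].
Therefore ans = [2, 4, 6].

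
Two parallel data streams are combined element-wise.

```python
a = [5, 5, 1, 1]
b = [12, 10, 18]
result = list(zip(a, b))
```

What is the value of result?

Step 1: zip stops at shortest (len(a)=4, len(b)=3):
  Index 0: (5, 12)
  Index 1: (5, 10)
  Index 2: (1, 18)
Step 2: Last element of a (1) has no pair, dropped.
Therefore result = [(5, 12), (5, 10), (1, 18)].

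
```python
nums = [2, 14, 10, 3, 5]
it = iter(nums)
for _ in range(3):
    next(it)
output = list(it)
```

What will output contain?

Step 1: Create iterator over [2, 14, 10, 3, 5].
Step 2: Advance 3 positions (consuming [2, 14, 10]).
Step 3: list() collects remaining elements: [3, 5].
Therefore output = [3, 5].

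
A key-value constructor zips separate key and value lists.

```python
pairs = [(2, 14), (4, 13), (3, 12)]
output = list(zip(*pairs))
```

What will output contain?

Step 1: zip(*pairs) transposes: unzips [(2, 14), (4, 13), (3, 12)] into separate sequences.
Step 2: First elements: (2, 4, 3), second elements: (14, 13, 12).
Therefore output = [(2, 4, 3), (14, 13, 12)].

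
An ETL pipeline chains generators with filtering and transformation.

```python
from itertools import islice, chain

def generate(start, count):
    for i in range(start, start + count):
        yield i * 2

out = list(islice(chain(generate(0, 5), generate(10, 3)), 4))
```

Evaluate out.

Step 1: generate(0, 5) yields [0, 2, 4, 6, 8].
Step 2: generate(10, 3) yields [20, 22, 24].
Step 3: chain concatenates: [0, 2, 4, 6, 8, 20, 22, 24].
Step 4: islice takes first 4: [0, 2, 4, 6].
Therefore out = [0, 2, 4, 6].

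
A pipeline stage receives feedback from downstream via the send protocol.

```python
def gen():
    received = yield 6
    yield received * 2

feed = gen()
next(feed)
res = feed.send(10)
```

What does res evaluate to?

Step 1: next(feed) advances to first yield, producing 6.
Step 2: send(10) resumes, received = 10.
Step 3: yield received * 2 = 10 * 2 = 20.
Therefore res = 20.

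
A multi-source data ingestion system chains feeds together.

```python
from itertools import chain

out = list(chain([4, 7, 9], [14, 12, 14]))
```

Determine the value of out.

Step 1: chain() concatenates iterables: [4, 7, 9] + [14, 12, 14].
Therefore out = [4, 7, 9, 14, 12, 14].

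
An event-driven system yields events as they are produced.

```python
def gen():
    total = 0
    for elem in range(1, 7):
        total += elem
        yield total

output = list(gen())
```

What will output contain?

Step 1: Generator accumulates running sum:
  elem=1: total = 1, yield 1
  elem=2: total = 3, yield 3
  elem=3: total = 6, yield 6
  elem=4: total = 10, yield 10
  elem=5: total = 15, yield 15
  elem=6: total = 21, yield 21
Therefore output = [1, 3, 6, 10, 15, 21].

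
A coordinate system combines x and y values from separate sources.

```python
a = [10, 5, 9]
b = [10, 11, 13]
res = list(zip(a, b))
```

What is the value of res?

Step 1: zip pairs elements at same index:
  Index 0: (10, 10)
  Index 1: (5, 11)
  Index 2: (9, 13)
Therefore res = [(10, 10), (5, 11), (9, 13)].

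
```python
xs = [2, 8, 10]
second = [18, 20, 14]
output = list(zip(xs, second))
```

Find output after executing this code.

Step 1: zip pairs elements at same index:
  Index 0: (2, 18)
  Index 1: (8, 20)
  Index 2: (10, 14)
Therefore output = [(2, 18), (8, 20), (10, 14)].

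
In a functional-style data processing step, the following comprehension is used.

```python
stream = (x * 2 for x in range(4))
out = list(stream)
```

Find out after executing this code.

Step 1: For each x in range(4), compute x*2:
  x=0: 0*2 = 0
  x=1: 1*2 = 2
  x=2: 2*2 = 4
  x=3: 3*2 = 6
Therefore out = [0, 2, 4, 6].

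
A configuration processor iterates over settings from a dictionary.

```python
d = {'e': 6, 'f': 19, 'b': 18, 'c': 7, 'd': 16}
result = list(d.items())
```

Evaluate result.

Step 1: d.items() returns (key, value) pairs in insertion order.
Therefore result = [('e', 6), ('f', 19), ('b', 18), ('c', 7), ('d', 16)].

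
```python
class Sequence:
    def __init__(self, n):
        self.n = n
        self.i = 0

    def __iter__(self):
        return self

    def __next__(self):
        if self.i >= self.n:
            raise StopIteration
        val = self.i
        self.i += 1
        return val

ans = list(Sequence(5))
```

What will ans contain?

Step 1: Sequence(5) creates an iterator counting 0 to 4.
Step 2: list() consumes all values: [0, 1, 2, 3, 4].
Therefore ans = [0, 1, 2, 3, 4].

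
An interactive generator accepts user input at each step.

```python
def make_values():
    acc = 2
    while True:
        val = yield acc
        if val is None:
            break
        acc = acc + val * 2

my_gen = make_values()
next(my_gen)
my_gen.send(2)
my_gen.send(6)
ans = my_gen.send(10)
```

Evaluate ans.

Step 1: next() -> yield acc=2.
Step 2: send(2) -> val=2, acc = 2 + 2*2 = 6, yield 6.
Step 3: send(6) -> val=6, acc = 6 + 6*2 = 18, yield 18.
Step 4: send(10) -> val=10, acc = 18 + 10*2 = 38, yield 38.
Therefore ans = 38.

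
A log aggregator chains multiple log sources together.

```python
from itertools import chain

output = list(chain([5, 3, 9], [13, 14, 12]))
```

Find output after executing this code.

Step 1: chain() concatenates iterables: [5, 3, 9] + [13, 14, 12].
Therefore output = [5, 3, 9, 13, 14, 12].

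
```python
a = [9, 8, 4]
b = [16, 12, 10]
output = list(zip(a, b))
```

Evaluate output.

Step 1: zip pairs elements at same index:
  Index 0: (9, 16)
  Index 1: (8, 12)
  Index 2: (4, 10)
Therefore output = [(9, 16), (8, 12), (4, 10)].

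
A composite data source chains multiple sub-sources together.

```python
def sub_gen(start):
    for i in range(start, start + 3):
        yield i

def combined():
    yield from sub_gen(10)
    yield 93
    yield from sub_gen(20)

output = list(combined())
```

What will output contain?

Step 1: combined() delegates to sub_gen(10):
  yield 10
  yield 11
  yield 12
Step 2: yield 93
Step 3: Delegates to sub_gen(20):
  yield 20
  yield 21
  yield 22
Therefore output = [10, 11, 12, 93, 20, 21, 22].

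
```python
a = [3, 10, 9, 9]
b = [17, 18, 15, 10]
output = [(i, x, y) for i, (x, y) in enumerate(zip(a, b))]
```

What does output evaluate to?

Step 1: enumerate(zip(a, b)) gives index with paired elements:
  i=0: (3, 17)
  i=1: (10, 18)
  i=2: (9, 15)
  i=3: (9, 10)
Therefore output = [(0, 3, 17), (1, 10, 18), (2, 9, 15), (3, 9, 10)].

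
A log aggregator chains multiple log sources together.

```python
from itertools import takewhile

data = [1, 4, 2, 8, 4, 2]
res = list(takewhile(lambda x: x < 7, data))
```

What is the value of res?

Step 1: takewhile stops at first element >= 7:
  1 < 7: take
  4 < 7: take
  2 < 7: take
  8 >= 7: stop
Therefore res = [1, 4, 2].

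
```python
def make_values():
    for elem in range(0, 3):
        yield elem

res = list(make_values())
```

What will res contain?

Step 1: The generator yields each value from range(0, 3).
Step 2: list() consumes all yields: [0, 1, 2].
Therefore res = [0, 1, 2].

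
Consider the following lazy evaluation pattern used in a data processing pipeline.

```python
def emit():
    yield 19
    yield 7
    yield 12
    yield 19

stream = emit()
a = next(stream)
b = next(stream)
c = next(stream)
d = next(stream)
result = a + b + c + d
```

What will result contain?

Step 1: Create generator and consume all values:
  a = next(stream) = 19
  b = next(stream) = 7
  c = next(stream) = 12
  d = next(stream) = 19
Step 2: result = 19 + 7 + 12 + 19 = 57.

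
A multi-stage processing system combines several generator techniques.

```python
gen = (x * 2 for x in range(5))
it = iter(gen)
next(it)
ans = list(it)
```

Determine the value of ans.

Step 1: Generator produces [0, 2, 4, 6, 8].
Step 2: next(it) consumes first element (0).
Step 3: list(it) collects remaining: [2, 4, 6, 8].
Therefore ans = [2, 4, 6, 8].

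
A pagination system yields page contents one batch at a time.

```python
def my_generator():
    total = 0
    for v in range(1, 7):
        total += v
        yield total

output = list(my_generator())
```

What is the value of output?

Step 1: Generator accumulates running sum:
  v=1: total = 1, yield 1
  v=2: total = 3, yield 3
  v=3: total = 6, yield 6
  v=4: total = 10, yield 10
  v=5: total = 15, yield 15
  v=6: total = 21, yield 21
Therefore output = [1, 3, 6, 10, 15, 21].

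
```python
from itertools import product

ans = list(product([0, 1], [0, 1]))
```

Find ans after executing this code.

Step 1: product([0, 1], [0, 1]) gives all pairs:
  (0, 0)
  (0, 1)
  (1, 0)
  (1, 1)
Therefore ans = [(0, 0), (0, 1), (1, 0), (1, 1)].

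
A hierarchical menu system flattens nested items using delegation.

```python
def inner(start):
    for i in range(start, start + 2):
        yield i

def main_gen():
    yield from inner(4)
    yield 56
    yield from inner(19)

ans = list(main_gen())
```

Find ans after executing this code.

Step 1: main_gen() delegates to inner(4):
  yield 4
  yield 5
Step 2: yield 56
Step 3: Delegates to inner(19):
  yield 19
  yield 20
Therefore ans = [4, 5, 56, 19, 20].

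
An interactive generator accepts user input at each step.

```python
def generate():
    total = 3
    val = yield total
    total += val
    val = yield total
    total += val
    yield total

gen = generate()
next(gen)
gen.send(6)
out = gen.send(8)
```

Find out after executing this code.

Step 1: next() -> yield total=3.
Step 2: send(6) -> val=6, total = 3+6 = 9, yield 9.
Step 3: send(8) -> val=8, total = 9+8 = 17, yield 17.
Therefore out = 17.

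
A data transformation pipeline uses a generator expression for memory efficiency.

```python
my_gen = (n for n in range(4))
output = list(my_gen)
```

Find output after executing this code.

Step 1: Generator expression iterates range(4): [0, 1, 2, 3].
Step 2: list() collects all values.
Therefore output = [0, 1, 2, 3].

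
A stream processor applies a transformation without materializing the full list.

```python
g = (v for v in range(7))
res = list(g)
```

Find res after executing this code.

Step 1: Generator expression iterates range(7): [0, 1, 2, 3, 4, 5, 6].
Step 2: list() collects all values.
Therefore res = [0, 1, 2, 3, 4, 5, 6].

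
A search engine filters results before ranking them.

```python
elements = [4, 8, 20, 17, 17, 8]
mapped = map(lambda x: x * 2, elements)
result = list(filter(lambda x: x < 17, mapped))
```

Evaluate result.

Step 1: Map x * 2:
  4 -> 8
  8 -> 16
  20 -> 40
  17 -> 34
  17 -> 34
  8 -> 16
Step 2: Filter for < 17:
  8: kept
  16: kept
  40: removed
  34: removed
  34: removed
  16: kept
Therefore result = [8, 16, 16].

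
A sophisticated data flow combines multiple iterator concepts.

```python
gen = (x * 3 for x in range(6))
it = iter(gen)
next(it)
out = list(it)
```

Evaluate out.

Step 1: Generator produces [0, 3, 6, 9, 12, 15].
Step 2: next(it) consumes first element (0).
Step 3: list(it) collects remaining: [3, 6, 9, 12, 15].
Therefore out = [3, 6, 9, 12, 15].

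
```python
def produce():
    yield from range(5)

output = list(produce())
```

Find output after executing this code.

Step 1: yield from delegates to the iterable, yielding each element.
Step 2: Collected values: [0, 1, 2, 3, 4].
Therefore output = [0, 1, 2, 3, 4].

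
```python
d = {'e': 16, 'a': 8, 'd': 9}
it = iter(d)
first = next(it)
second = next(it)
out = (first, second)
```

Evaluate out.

Step 1: iter(d) iterates over keys: ['e', 'a', 'd'].
Step 2: first = next(it) = 'e', second = next(it) = 'a'.
Therefore out = ('e', 'a').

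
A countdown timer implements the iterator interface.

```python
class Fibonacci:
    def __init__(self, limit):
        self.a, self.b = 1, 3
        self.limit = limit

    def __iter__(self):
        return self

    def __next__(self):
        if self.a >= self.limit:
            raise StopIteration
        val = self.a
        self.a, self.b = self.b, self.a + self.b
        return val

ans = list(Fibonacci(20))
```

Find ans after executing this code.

Step 1: Fibonacci-like sequence (a=1, b=3) until >= 20:
  Yield 1, then a,b = 3,4
  Yield 3, then a,b = 4,7
  Yield 4, then a,b = 7,11
  Yield 7, then a,b = 11,18
  Yield 11, then a,b = 18,29
  Yield 18, then a,b = 29,47
Step 2: 29 >= 20, stop.
Therefore ans = [1, 3, 4, 7, 11, 18].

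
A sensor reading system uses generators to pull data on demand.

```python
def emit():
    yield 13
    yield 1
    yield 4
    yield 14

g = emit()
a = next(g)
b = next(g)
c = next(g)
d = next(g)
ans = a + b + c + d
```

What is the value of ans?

Step 1: Create generator and consume all values:
  a = next(g) = 13
  b = next(g) = 1
  c = next(g) = 4
  d = next(g) = 14
Step 2: ans = 13 + 1 + 4 + 14 = 32.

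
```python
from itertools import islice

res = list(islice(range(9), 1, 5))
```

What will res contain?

Step 1: islice(range(9), 1, 5) takes elements at indices [1, 5).
Step 2: Elements: [1, 2, 3, 4].
Therefore res = [1, 2, 3, 4].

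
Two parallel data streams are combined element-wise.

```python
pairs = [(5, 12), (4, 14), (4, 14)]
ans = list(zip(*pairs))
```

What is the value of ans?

Step 1: zip(*pairs) transposes: unzips [(5, 12), (4, 14), (4, 14)] into separate sequences.
Step 2: First elements: (5, 4, 4), second elements: (12, 14, 14).
Therefore ans = [(5, 4, 4), (12, 14, 14)].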